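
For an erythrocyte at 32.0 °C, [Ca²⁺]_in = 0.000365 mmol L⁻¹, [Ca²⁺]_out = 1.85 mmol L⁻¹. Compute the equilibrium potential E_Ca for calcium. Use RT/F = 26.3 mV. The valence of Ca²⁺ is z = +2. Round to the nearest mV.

E = (26.3/z) · ln([Ca²⁺]_out/[Ca²⁺]_in) with z = +2.
= (26.3/2) · ln(1.85/0.000365) = 13.15 · ln(5068)
= 13.15 · (8.5308) = 112.18 mV

112 mV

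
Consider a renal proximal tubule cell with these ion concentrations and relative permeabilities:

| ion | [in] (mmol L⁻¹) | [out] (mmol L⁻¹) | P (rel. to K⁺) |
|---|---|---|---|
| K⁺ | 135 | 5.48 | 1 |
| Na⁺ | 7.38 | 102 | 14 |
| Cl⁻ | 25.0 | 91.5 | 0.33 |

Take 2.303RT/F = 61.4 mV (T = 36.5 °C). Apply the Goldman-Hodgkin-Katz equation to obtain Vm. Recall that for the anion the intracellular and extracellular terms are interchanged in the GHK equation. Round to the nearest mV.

Vm = 61.4 · log₁₀[(Σ P·[cation]ₒ + Σ P·[anion]ᵢ) / (Σ P·[cation]ᵢ + Σ P·[anion]ₒ)]
Numerator = 1×5.48 + 14×102 + 0.33×25.0 = 1442
Denominator = 1×135 + 14×7.38 + 0.33×91.5 = 268.5
Vm = 61.4 · log₁₀(5.3693) = 61.4 × (0.7299) = 44.82 mV

45 mV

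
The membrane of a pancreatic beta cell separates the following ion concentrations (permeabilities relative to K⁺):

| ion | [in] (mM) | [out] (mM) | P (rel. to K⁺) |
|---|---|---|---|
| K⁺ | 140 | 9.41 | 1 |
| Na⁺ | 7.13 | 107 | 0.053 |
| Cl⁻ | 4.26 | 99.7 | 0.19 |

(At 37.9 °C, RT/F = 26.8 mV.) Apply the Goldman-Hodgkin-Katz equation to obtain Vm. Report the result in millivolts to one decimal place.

Vm = 26.8 · ln[(Σ P·[cation]ₒ + Σ P·[anion]ᵢ) / (Σ P·[cation]ᵢ + Σ P·[anion]ₒ)]
Numerator = 1×9.41 + 0.053×107 + 0.19×4.26 = 15.89
Denominator = 1×140 + 0.053×7.13 + 0.19×99.7 = 159.3
Vm = 26.8 · ln(0.099738) = 26.8 × (-2.3052) = -61.78 mV

-61.8 mV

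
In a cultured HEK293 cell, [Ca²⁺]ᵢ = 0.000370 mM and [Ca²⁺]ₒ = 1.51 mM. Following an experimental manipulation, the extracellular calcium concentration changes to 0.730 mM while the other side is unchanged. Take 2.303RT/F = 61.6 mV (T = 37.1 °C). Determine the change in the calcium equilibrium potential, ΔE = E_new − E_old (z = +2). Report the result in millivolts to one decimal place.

E_old = (61.6/2)·log₁₀(1.51/0.000370) = 111.21 mV
E_new = (61.6/2)·log₁₀(0.730/0.000370) = 101.49 mV
ΔE = 101.49 − (111.21) = -9.72 mV

-9.7 mV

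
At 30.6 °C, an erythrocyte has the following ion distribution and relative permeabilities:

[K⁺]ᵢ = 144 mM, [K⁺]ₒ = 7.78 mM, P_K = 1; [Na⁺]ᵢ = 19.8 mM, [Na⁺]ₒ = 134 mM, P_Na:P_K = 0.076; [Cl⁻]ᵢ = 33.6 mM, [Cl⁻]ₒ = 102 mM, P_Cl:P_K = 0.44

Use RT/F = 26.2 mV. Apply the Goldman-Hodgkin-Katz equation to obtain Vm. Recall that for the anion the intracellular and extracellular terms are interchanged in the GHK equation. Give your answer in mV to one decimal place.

-46.1 mV

Vm = 26.2 · ln[(Σ P·[cation]ₒ + Σ P·[anion]ᵢ) / (Σ P·[cation]ᵢ + Σ P·[anion]ₒ)]
Numerator = 1×7.78 + 0.076×134 + 0.44×33.6 = 32.75
Denominator = 1×144 + 0.076×19.8 + 0.44×102 = 190.4
Vm = 26.2 · ln(0.17201) = 26.2 × (-1.7602) = -46.12 mV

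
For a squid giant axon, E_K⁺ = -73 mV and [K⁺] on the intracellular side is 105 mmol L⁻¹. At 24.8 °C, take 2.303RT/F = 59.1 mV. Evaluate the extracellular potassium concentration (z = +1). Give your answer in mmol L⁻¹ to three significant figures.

Nernst: E = (59.1/1) · log₁₀([out]/[in]), so log₁₀([out]/[in]) = -73.0 × 1 / 59.1 = -1.2352.
[out]/[in] = 10^(-1.2352) = 0.05818.
[out] = 0.05818 × 105 = 6.109 mmol L⁻¹.

6.11 mmol L⁻¹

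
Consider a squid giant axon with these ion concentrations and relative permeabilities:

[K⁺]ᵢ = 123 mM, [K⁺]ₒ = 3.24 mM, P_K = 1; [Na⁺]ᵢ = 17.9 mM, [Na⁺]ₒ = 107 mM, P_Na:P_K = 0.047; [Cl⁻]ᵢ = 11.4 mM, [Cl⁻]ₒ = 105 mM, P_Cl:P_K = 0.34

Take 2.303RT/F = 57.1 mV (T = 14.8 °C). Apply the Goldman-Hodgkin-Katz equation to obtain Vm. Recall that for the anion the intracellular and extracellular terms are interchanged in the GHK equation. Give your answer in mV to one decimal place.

Vm = 57.1 · log₁₀[(Σ P·[cation]ₒ + Σ P·[anion]ᵢ) / (Σ P·[cation]ᵢ + Σ P·[anion]ₒ)]
Numerator = 1×3.24 + 0.047×107 + 0.34×11.4 = 12.14
Denominator = 1×123 + 0.047×17.9 + 0.34×105 = 159.5
Vm = 57.1 · log₁₀(0.076124) = 57.1 × (-1.1185) = -63.86 mV

-63.9 mV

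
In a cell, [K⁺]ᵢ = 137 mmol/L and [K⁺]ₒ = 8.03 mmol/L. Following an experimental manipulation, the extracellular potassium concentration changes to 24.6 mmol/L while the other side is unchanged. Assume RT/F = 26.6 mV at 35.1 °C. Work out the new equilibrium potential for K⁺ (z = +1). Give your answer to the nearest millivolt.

-46 mV

After the shift: [K⁺]_out = 24.6, [K⁺]_in = 137 mmol/L.
E_new = (26.6/1)·ln(24.6/137) = 26.60 · (-1.7172) = -45.68 mV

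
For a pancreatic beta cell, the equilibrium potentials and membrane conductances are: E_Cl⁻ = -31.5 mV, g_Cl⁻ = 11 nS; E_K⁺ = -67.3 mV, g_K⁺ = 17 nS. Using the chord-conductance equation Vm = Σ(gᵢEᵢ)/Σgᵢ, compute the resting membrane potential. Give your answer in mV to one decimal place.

Σ gᵢEᵢ = 11·(-31.5) + 17·(-67.3) = -1490.60
Σ gᵢ = 11 + 17 = 28
Vm = -1490.60 / 28 = -53.24 mV

-53.2 mV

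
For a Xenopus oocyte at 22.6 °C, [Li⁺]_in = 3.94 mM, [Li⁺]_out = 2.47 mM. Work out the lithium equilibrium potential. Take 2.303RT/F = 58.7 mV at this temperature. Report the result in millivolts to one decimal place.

E = (58.7/z) · log₁₀([Li⁺]_out/[Li⁺]_in) with z = +1.
= (58.7/1) · log₁₀(2.47/3.94) = 58.70 · log₁₀(0.6269)
= 58.70 · (-0.2028) = -11.90 mV

-11.9 mV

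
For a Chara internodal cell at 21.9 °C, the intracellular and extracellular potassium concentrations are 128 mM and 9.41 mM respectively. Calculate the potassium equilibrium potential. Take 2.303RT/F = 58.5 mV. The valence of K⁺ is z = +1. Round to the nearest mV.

-66 mV

E = (58.5/z) · log₁₀([K⁺]_out/[K⁺]_in) with z = +1.
= (58.5/1) · log₁₀(9.41/128) = 58.50 · log₁₀(0.07352)
= 58.50 · (-1.1336) = -66.32 mV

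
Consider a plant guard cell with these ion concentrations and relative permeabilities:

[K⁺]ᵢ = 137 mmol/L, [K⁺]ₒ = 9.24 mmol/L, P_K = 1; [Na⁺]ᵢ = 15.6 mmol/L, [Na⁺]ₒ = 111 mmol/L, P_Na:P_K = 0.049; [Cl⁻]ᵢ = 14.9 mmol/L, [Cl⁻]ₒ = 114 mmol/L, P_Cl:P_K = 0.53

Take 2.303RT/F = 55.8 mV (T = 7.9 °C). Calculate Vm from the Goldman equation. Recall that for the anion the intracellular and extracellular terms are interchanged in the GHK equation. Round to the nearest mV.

Vm = 55.8 · log₁₀[(Σ P·[cation]ₒ + Σ P·[anion]ᵢ) / (Σ P·[cation]ᵢ + Σ P·[anion]ₒ)]
Numerator = 1×9.24 + 0.049×111 + 0.53×14.9 = 22.58
Denominator = 1×137 + 0.049×15.6 + 0.53×114 = 198.2
Vm = 55.8 · log₁₀(0.11391) = 55.8 × (-0.9434) = -52.64 mV

-53 mV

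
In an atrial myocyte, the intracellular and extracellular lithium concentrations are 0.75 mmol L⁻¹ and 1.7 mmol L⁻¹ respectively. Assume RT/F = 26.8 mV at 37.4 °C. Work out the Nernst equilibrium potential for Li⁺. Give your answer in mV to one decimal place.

E = (26.8/z) · ln([Li⁺]_out/[Li⁺]_in) with z = +1.
= (26.8/1) · ln(1.7/0.75) = 26.80 · ln(2.267)
= 26.80 · (0.8183) = 21.93 mV

21.9 mV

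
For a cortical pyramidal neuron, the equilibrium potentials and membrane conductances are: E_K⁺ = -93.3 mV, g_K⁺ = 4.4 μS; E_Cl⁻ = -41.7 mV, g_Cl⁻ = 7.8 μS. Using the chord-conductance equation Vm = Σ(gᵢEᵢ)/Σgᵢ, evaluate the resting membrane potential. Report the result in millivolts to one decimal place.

-60.3 mV

Σ gᵢEᵢ = 4.4·(-93.3) + 7.8·(-41.7) = -735.78
Σ gᵢ = 4.4 + 7.8 = 12.2
Vm = -735.78 / 12.2 = -60.31 mV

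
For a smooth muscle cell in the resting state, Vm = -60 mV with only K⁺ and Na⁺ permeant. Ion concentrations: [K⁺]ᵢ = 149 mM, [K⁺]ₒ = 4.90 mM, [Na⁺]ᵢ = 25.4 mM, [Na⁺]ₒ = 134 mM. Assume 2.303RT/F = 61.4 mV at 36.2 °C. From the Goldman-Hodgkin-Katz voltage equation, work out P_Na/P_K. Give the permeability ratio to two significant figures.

Let α = P_Na/P_K. GHK: Vm = 61.4·log₁₀[(Kₒ + α·Naₒ)/(Kᵢ + α·Naᵢ)].
10^(Vm/61.4) = 10^(-60.0/61.4) = 0.10539
So 0.10539·(Kᵢ + α·Naᵢ) = Kₒ + α·Naₒ → α = (0.10539·149.0 − 4.9) / (134.0 − 0.10539·25.4)
α = (15.7 − 4.9) / (134.0 − 2.677) = 10.8/131.3 = 0.08226

0.082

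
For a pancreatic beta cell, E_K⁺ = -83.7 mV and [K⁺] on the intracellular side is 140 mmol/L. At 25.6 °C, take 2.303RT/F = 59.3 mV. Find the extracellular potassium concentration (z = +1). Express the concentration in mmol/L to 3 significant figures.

5.43 mmol/L

Nernst: E = (59.3/1) · log₁₀([out]/[in]), so log₁₀([out]/[in]) = -83.7 × 1 / 59.3 = -1.4115.
[out]/[in] = 10^(-1.4115) = 0.03877.
[out] = 0.03877 × 140 = 5.428 mmol/L.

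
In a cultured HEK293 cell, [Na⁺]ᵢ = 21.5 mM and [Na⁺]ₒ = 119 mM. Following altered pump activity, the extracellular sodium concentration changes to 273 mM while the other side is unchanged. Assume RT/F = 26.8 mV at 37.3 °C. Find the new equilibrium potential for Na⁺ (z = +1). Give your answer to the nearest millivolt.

After the shift: [Na⁺]_out = 273, [Na⁺]_in = 21.5 mM.
E_new = (26.8/1)·ln(273/21.5) = 26.80 · (2.5414) = 68.11 mV

68 mV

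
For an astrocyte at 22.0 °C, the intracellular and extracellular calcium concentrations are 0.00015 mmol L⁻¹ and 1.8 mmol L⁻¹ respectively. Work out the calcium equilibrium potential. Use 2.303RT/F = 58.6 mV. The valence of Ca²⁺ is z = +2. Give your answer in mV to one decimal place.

119.5 mV

E = (58.6/z) · log₁₀([Ca²⁺]_out/[Ca²⁺]_in) with z = +2.
= (58.6/2) · log₁₀(1.8/0.00015) = 29.30 · log₁₀(1.2e+04)
= 29.30 · (4.0792) = 119.52 mV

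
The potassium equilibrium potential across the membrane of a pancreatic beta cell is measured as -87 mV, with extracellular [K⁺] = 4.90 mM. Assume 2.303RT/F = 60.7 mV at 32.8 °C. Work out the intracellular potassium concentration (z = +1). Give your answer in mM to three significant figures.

133 mM

Nernst: E = (60.7/1) · log₁₀([out]/[in]), so log₁₀([out]/[in]) = -87.0 × 1 / 60.7 = -1.4333.
[out]/[in] = 10^(-1.4333) = 0.03687.
[in] = 4.90 / 0.03687 = 132.9 mM.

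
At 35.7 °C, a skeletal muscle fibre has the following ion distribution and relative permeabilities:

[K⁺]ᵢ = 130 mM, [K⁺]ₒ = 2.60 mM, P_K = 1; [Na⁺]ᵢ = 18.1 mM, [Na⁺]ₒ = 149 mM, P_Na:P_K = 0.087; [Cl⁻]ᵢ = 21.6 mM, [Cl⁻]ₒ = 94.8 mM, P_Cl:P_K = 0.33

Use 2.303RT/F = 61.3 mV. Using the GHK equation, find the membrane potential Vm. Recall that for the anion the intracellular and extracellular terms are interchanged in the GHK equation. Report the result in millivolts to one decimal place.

-52.5 mV

Vm = 61.3 · log₁₀[(Σ P·[cation]ₒ + Σ P·[anion]ᵢ) / (Σ P·[cation]ᵢ + Σ P·[anion]ₒ)]
Numerator = 1×2.60 + 0.087×149 + 0.33×21.6 = 22.69
Denominator = 1×130 + 0.087×18.1 + 0.33×94.8 = 162.9
Vm = 61.3 · log₁₀(0.13933) = 61.3 × (-0.8560) = -52.47 mV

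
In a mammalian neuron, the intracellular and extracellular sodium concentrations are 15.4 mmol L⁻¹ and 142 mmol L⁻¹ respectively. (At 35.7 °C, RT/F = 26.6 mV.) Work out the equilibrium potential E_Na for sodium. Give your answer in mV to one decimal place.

59.1 mV

E = (26.6/z) · ln([Na⁺]_out/[Na⁺]_in) with z = +1.
= (26.6/1) · ln(142/15.4) = 26.60 · ln(9.221)
= 26.60 · (2.2215) = 59.09 mV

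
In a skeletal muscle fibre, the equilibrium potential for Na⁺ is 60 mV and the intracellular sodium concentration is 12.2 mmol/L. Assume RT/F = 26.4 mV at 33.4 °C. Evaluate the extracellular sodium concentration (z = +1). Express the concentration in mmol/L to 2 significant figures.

120 mmol/L

Nernst: E = (26.4/1) · ln([out]/[in]), so ln([out]/[in]) = 60.0 × 1 / 26.4 = 2.2727.
[out]/[in] = e^(2.2727) = 9.706.
[out] = 9.706 × 12.2 = 118.4 mmol/L.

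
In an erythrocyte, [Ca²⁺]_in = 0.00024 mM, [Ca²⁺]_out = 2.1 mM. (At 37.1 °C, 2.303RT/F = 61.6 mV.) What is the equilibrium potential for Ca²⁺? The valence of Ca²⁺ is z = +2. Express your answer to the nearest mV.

121 mV

E = (61.6/z) · log₁₀([Ca²⁺]_out/[Ca²⁺]_in) with z = +2.
= (61.6/2) · log₁₀(2.1/0.00024) = 30.80 · log₁₀(8750)
= 30.80 · (3.9420) = 121.41 mV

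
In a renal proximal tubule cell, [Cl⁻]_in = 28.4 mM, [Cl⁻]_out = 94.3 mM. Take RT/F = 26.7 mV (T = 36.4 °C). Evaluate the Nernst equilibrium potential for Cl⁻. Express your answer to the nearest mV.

-32 mV

E = (26.7/z) · ln([Cl⁻]_out/[Cl⁻]_in) with z = -1.
For an anion, dividing by z = -1 reverses the sign.
= (26.7/-1) · ln(94.3/28.4) = -26.70 · ln(3.32)
= -26.70 · (1.2001) = -32.04 mV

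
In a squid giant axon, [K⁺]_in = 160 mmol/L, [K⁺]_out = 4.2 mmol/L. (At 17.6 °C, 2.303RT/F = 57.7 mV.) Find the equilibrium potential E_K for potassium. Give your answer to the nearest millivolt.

E = (57.7/z) · log₁₀([K⁺]_out/[K⁺]_in) with z = +1.
= (57.7/1) · log₁₀(4.2/160) = 57.70 · log₁₀(0.02625)
= 57.70 · (-1.5809) = -91.22 mV

-91 mV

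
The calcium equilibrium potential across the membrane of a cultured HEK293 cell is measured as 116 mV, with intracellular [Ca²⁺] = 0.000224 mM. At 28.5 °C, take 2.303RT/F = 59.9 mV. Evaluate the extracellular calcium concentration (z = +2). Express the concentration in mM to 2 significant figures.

1.7 mM

Nernst: E = (59.9/2) · log₁₀([out]/[in]), so log₁₀([out]/[in]) = 116.0 × 2 / 59.9 = 3.8731.
[out]/[in] = 10^(3.8731) = 7467.
[out] = 7467 × 0.000224 = 1.673 mM.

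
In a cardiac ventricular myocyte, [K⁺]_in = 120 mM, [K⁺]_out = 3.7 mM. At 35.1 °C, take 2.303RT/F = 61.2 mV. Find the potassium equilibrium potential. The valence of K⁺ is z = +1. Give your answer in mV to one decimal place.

-92.5 mV

E = (61.2/z) · log₁₀([K⁺]_out/[K⁺]_in) with z = +1.
= (61.2/1) · log₁₀(3.7/120) = 61.20 · log₁₀(0.03083)
= 61.20 · (-1.5110) = -92.47 mV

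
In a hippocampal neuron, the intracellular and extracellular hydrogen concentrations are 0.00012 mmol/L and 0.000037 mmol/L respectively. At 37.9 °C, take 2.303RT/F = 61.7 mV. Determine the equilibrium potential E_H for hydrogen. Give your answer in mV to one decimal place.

E = (61.7/z) · log₁₀([H⁺]_out/[H⁺]_in) with z = +1.
= (61.7/1) · log₁₀(0.000037/0.00012) = 61.70 · log₁₀(0.3083)
= 61.70 · (-0.5110) = -31.53 mV

-31.5 mV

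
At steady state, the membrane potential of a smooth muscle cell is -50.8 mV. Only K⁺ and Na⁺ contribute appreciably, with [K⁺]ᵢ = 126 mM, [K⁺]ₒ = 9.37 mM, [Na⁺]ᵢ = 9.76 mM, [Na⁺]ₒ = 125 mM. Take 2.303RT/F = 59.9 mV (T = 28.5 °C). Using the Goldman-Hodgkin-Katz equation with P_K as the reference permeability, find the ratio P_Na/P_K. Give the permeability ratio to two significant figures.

0.069

Let α = P_Na/P_K. GHK: Vm = 59.9·log₁₀[(Kₒ + α·Naₒ)/(Kᵢ + α·Naᵢ)].
10^(Vm/59.9) = 10^(-50.8/59.9) = 0.14188
So 0.14188·(Kᵢ + α·Naᵢ) = Kₒ + α·Naₒ → α = (0.14188·126.0 − 9.37) / (125.0 − 0.14188·9.76)
α = (17.88 − 9.37) / (125.0 − 1.385) = 8.507/123.6 = 0.06882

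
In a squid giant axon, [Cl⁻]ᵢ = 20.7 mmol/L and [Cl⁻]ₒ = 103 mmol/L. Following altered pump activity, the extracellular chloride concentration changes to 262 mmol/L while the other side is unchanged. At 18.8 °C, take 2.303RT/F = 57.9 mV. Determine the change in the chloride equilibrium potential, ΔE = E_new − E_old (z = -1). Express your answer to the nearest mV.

-23 mV

E_old = (57.9/-1)·log₁₀(103/20.7) = -40.35 mV
E_new = (57.9/-1)·log₁₀(262/20.7) = -63.82 mV
ΔE = -63.82 − (-40.35) = -23.48 mV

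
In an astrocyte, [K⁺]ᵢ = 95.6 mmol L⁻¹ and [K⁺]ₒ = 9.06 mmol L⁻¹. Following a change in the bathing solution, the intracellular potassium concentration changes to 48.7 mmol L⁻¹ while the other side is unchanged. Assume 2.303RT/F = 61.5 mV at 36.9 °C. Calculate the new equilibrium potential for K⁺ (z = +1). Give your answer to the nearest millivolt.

-45 mV

After the shift: [K⁺]_out = 9.06, [K⁺]_in = 48.7 mmol L⁻¹.
E_new = (61.5/1)·log₁₀(9.06/48.7) = 61.50 · (-0.7304) = -44.92 mV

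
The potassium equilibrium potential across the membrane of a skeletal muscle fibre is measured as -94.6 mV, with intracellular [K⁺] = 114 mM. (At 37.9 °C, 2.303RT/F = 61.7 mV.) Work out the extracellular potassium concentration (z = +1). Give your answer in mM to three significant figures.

3.34 mM

Nernst: E = (61.7/1) · log₁₀([out]/[in]), so log₁₀([out]/[in]) = -94.6 × 1 / 61.7 = -1.5332.
[out]/[in] = 10^(-1.5332) = 0.02929.
[out] = 0.02929 × 114 = 3.339 mM.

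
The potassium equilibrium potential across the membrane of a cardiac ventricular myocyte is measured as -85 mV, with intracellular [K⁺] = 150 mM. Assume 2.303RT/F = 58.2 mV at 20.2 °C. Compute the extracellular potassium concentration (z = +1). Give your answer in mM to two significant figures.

5.2 mM

Nernst: E = (58.2/1) · log₁₀([out]/[in]), so log₁₀([out]/[in]) = -85.0 × 1 / 58.2 = -1.4605.
[out]/[in] = 10^(-1.4605) = 0.03464.
[out] = 0.03464 × 150 = 5.195 mM.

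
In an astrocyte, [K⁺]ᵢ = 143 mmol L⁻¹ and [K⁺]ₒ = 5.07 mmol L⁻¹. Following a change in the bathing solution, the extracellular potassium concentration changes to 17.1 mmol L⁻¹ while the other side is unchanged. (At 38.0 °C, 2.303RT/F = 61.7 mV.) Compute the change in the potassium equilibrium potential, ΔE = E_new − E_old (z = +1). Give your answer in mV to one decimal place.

32.6 mV

E_old = (61.7/1)·log₁₀(5.07/143) = -89.49 mV
E_new = (61.7/1)·log₁₀(17.1/143) = -56.91 mV
ΔE = -56.91 − (-89.49) = 32.58 mV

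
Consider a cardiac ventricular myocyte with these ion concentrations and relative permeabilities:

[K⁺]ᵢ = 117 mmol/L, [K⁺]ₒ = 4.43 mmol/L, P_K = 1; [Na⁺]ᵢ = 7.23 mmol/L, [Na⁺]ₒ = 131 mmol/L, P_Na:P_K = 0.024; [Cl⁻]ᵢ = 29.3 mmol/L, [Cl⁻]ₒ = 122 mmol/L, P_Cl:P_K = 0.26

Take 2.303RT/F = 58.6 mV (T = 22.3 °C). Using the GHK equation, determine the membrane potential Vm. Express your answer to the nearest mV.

Vm = 58.6 · log₁₀[(Σ P·[cation]ₒ + Σ P·[anion]ᵢ) / (Σ P·[cation]ᵢ + Σ P·[anion]ₒ)]
Numerator = 1×4.43 + 0.024×131 + 0.26×29.3 = 15.19
Denominator = 1×117 + 0.024×7.23 + 0.26×122 = 148.9
Vm = 58.6 · log₁₀(0.10203) = 58.6 × (-0.9913) = -58.09 mV

-58 mV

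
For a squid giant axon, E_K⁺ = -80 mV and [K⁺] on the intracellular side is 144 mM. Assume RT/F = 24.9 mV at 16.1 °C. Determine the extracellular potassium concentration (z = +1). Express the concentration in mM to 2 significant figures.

5.8 mM

Nernst: E = (24.9/1) · ln([out]/[in]), so ln([out]/[in]) = -80.0 × 1 / 24.9 = -3.2129.
[out]/[in] = e^(-3.2129) = 0.04024.
[out] = 0.04024 × 144 = 5.795 mM.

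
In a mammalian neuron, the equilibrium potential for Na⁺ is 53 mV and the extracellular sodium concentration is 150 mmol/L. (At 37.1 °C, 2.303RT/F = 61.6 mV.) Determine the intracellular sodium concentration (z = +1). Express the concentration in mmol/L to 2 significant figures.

21 mmol/L

Nernst: E = (61.6/1) · log₁₀([out]/[in]), so log₁₀([out]/[in]) = 53.0 × 1 / 61.6 = 0.8604.
[out]/[in] = 10^(0.8604) = 7.251.
[in] = 150 / 7.251 = 20.69 mmol/L.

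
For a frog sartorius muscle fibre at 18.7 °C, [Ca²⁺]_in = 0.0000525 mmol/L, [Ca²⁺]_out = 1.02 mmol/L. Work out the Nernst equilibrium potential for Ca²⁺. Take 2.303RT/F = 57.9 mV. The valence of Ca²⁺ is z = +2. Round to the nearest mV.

124 mV

E = (57.9/z) · log₁₀([Ca²⁺]_out/[Ca²⁺]_in) with z = +2.
= (57.9/2) · log₁₀(1.02/0.0000525) = 28.95 · log₁₀(1.943e+04)
= 28.95 · (4.2884) = 124.15 mV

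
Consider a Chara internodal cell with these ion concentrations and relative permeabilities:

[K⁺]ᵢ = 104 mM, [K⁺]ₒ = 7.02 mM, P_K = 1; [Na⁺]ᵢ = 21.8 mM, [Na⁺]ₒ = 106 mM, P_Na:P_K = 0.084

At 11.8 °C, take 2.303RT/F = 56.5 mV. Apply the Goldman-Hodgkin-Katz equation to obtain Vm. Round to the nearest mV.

Vm = 56.5 · log₁₀[(Σ P·[cation]ₒ + Σ P·[anion]ᵢ) / (Σ P·[cation]ᵢ + Σ P·[anion]ₒ)]
Numerator = 1×7.02 + 0.084×106 = 15.92
Denominator = 1×104 + 0.084×21.8 = 105.8
Vm = 56.5 · log₁₀(0.15047) = 56.5 × (-0.8226) = -46.47 mV

-46 mV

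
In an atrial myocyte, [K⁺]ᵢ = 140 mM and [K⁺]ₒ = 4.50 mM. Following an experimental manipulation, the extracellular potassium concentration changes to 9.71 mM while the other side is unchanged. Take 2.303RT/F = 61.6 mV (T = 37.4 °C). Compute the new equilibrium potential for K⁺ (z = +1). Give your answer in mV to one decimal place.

After the shift: [K⁺]_out = 9.71, [K⁺]_in = 140 mM.
E_new = (61.6/1)·log₁₀(9.71/140) = 61.60 · (-1.1589) = -71.39 mV

-71.4 mV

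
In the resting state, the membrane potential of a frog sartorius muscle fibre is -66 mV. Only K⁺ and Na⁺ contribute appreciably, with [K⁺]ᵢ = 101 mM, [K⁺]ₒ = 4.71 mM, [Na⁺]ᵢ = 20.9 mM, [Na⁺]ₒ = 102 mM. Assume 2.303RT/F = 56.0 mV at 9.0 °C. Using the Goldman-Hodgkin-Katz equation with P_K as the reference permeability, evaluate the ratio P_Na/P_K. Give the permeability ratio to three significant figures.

Let α = P_Na/P_K. GHK: Vm = 56.0·log₁₀[(Kₒ + α·Naₒ)/(Kᵢ + α·Naᵢ)].
10^(Vm/56.0) = 10^(-66.0/56.0) = 0.066287
So 0.066287·(Kᵢ + α·Naᵢ) = Kₒ + α·Naₒ → α = (0.066287·101.0 − 4.71) / (102.0 − 0.066287·20.9)
α = (6.695 − 4.71) / (102.0 − 1.385) = 1.985/100.6 = 0.01973

0.0197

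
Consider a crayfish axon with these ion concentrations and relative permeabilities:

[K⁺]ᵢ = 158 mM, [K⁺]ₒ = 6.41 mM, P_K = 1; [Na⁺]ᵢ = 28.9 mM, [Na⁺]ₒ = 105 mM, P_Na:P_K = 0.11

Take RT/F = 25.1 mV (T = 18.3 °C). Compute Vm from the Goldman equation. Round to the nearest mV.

-55 mV

Vm = 25.1 · ln[(Σ P·[cation]ₒ + Σ P·[anion]ᵢ) / (Σ P·[cation]ᵢ + Σ P·[anion]ₒ)]
Numerator = 1×6.41 + 0.11×105 = 17.96
Denominator = 1×158 + 0.11×28.9 = 161.2
Vm = 25.1 · ln(0.11143) = 25.1 × (-2.1944) = -55.08 mV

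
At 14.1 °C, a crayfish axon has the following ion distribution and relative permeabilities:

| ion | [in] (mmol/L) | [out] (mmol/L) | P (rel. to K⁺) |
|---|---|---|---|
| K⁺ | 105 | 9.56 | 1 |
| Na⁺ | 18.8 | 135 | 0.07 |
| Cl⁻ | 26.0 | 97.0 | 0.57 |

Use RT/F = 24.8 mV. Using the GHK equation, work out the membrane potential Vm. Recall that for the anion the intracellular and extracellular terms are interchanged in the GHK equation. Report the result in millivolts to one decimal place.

-38.8 mV

Vm = 24.8 · ln[(Σ P·[cation]ₒ + Σ P·[anion]ᵢ) / (Σ P·[cation]ᵢ + Σ P·[anion]ₒ)]
Numerator = 1×9.56 + 0.07×135 + 0.57×26.0 = 33.83
Denominator = 1×105 + 0.07×18.8 + 0.57×97.0 = 161.6
Vm = 24.8 · ln(0.20934) = 24.8 × (-1.5638) = -38.78 mV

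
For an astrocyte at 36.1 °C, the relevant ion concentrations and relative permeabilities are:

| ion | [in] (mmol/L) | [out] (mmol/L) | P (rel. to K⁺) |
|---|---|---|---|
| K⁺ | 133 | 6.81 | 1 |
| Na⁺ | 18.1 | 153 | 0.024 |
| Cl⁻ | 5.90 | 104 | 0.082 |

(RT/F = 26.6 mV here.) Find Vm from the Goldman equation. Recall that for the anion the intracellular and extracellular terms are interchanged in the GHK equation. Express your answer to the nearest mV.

Vm = 26.6 · ln[(Σ P·[cation]ₒ + Σ P·[anion]ᵢ) / (Σ P·[cation]ᵢ + Σ P·[anion]ₒ)]
Numerator = 1×6.81 + 0.024×153 + 0.082×5.90 = 10.97
Denominator = 1×133 + 0.024×18.1 + 0.082×104 = 142
Vm = 26.6 · ln(0.077244) = 26.6 × (-2.5608) = -68.12 mV

-68 mV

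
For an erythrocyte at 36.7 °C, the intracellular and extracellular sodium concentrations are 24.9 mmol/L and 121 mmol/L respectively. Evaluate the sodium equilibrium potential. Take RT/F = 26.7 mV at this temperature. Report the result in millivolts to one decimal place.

E = (26.7/z) · ln([Na⁺]_out/[Na⁺]_in) with z = +1.
= (26.7/1) · ln(121/24.9) = 26.70 · ln(4.859)
= 26.70 · (1.5809) = 42.21 mV

42.2 mV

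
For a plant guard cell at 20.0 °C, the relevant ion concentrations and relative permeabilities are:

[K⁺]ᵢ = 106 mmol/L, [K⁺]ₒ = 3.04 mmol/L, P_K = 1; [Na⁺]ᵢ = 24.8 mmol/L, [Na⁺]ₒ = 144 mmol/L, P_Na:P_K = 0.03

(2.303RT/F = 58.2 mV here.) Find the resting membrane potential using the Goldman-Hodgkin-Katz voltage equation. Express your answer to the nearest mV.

-68 mV

Vm = 58.2 · log₁₀[(Σ P·[cation]ₒ + Σ P·[anion]ᵢ) / (Σ P·[cation]ᵢ + Σ P·[anion]ₒ)]
Numerator = 1×3.04 + 0.03×144 = 7.36
Denominator = 1×106 + 0.03×24.8 = 106.7
Vm = 58.2 · log₁₀(0.06895) = 58.2 × (-1.1615) = -67.60 mV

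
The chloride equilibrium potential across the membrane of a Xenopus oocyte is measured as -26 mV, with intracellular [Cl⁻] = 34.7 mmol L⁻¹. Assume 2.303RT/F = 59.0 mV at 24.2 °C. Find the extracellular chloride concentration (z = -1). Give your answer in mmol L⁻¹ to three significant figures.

Nernst: E = (59.0/-1) · log₁₀([out]/[in]), so log₁₀([out]/[in]) = -26.0 × -1 / 59.0 = 0.4407.
[out]/[in] = 10^(0.4407) = 2.759.
[out] = 2.759 × 34.7 = 95.72 mmol L⁻¹.

95.7 mmol L⁻¹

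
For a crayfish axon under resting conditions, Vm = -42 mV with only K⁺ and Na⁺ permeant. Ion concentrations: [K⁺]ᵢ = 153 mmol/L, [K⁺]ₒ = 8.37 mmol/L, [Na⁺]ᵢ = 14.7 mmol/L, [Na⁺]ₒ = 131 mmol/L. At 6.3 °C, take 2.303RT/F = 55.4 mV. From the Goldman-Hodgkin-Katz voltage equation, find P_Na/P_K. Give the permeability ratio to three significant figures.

0.143

Let α = P_Na/P_K. GHK: Vm = 55.4·log₁₀[(Kₒ + α·Naₒ)/(Kᵢ + α·Naᵢ)].
10^(Vm/55.4) = 10^(-42.0/55.4) = 0.17453
So 0.17453·(Kᵢ + α·Naᵢ) = Kₒ + α·Naₒ → α = (0.17453·153.0 − 8.37) / (131.0 − 0.17453·14.7)
α = (26.7 − 8.37) / (131.0 − 2.566) = 18.33/128.4 = 0.1427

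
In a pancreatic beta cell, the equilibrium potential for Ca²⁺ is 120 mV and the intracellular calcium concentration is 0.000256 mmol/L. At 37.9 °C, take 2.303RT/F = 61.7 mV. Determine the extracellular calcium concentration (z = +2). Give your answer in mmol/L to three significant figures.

Nernst: E = (61.7/2) · log₁₀([out]/[in]), so log₁₀([out]/[in]) = 120.0 × 2 / 61.7 = 3.8898.
[out]/[in] = 10^(3.8898) = 7759.
[out] = 7759 × 0.000256 = 1.986 mmol/L.

1.99 mmol/L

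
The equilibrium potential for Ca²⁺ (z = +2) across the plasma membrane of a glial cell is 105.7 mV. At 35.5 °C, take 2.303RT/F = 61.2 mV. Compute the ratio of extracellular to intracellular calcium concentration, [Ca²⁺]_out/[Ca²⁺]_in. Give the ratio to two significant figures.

log₁₀([out]/[in]) = E·z/(61.2) = 105.7 × 2 / 61.2 = 3.4542
[out]/[in] = 10^(3.4542) = 2846

2800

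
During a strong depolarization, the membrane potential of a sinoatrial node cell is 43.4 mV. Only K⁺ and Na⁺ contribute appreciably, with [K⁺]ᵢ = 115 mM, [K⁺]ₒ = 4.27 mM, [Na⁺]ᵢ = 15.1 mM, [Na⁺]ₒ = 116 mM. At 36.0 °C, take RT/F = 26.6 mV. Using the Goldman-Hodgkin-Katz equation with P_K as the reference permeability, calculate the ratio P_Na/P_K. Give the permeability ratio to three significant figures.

15.0

Let α = P_Na/P_K. GHK: Vm = 26.6·ln[(Kₒ + α·Naₒ)/(Kᵢ + α·Naᵢ)].
e^(Vm/26.6) = e^(43.4/26.6) = 5.1119
So 5.1119·(Kᵢ + α·Naᵢ) = Kₒ + α·Naₒ → α = (5.1119·115.0 − 4.27) / (116.0 − 5.1119·15.1)
α = (587.9 − 4.27) / (116.0 − 77.19) = 583.6/38.81 = 15.04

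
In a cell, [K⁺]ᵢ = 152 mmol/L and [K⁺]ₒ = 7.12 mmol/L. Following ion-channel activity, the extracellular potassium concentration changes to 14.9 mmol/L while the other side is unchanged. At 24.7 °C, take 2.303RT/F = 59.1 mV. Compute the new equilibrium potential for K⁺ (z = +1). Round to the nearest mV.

After the shift: [K⁺]_out = 14.9, [K⁺]_in = 152 mmol/L.
E_new = (59.1/1)·log₁₀(14.9/152) = 59.10 · (-1.0087) = -59.61 mV

-60 mV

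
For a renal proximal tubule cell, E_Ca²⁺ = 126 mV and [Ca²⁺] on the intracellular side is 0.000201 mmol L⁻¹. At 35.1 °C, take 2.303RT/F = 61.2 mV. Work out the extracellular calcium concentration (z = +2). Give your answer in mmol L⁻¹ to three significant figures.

Nernst: E = (61.2/2) · log₁₀([out]/[in]), so log₁₀([out]/[in]) = 126.0 × 2 / 61.2 = 4.1176.
[out]/[in] = 10^(4.1176) = 1.311e+04.
[out] = 1.311e+04 × 0.000201 = 2.635 mmol L⁻¹.

2.64 mmol L⁻¹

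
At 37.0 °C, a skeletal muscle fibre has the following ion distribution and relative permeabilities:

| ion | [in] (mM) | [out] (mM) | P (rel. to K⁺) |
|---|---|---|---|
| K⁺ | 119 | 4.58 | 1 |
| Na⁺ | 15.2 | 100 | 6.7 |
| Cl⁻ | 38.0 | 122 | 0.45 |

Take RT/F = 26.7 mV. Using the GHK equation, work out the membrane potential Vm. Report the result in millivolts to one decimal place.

24.6 mV

Vm = 26.7 · ln[(Σ P·[cation]ₒ + Σ P·[anion]ᵢ) / (Σ P·[cation]ᵢ + Σ P·[anion]ₒ)]
Numerator = 1×4.58 + 6.7×100 + 0.45×38.0 = 691.7
Denominator = 1×119 + 6.7×15.2 + 0.45×122 = 275.7
Vm = 26.7 · ln(2.5084) = 26.7 × (0.9197) = 24.56 mV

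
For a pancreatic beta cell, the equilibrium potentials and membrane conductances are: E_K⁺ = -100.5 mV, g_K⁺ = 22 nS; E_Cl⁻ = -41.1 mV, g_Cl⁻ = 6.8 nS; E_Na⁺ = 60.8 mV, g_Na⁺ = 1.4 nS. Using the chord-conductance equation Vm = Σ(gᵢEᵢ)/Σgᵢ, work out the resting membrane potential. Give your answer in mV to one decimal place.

-79.6 mV

Σ gᵢEᵢ = 22·(-100.5) + 6.8·(-41.1) + 1.4·(60.8) = -2405.36
Σ gᵢ = 22 + 6.8 + 1.4 = 30.2
Vm = -2405.36 / 30.2 = -79.65 mV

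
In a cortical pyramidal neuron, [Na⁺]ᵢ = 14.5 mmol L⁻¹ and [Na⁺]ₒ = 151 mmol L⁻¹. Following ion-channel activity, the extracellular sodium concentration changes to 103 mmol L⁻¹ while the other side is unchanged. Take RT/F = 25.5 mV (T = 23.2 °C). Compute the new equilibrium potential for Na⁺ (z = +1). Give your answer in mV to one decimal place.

After the shift: [Na⁺]_out = 103, [Na⁺]_in = 14.5 mmol L⁻¹.
E_new = (25.5/1)·ln(103/14.5) = 25.50 · (1.9606) = 49.99 mV

50.0 mV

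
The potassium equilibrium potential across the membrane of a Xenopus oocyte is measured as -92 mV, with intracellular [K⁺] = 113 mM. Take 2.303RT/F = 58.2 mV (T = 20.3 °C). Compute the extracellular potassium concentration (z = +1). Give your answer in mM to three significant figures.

Nernst: E = (58.2/1) · log₁₀([out]/[in]), so log₁₀([out]/[in]) = -92.0 × 1 / 58.2 = -1.5808.
[out]/[in] = 10^(-1.5808) = 0.02626.
[out] = 0.02626 × 113 = 2.967 mM.

2.97 mM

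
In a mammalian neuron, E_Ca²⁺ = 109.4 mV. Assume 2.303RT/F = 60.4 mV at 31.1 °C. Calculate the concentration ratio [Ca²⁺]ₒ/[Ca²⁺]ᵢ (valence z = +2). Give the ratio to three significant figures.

4190

log₁₀([out]/[in]) = E·z/(60.4) = 109.4 × 2 / 60.4 = 3.6225
[out]/[in] = 10^(3.6225) = 4193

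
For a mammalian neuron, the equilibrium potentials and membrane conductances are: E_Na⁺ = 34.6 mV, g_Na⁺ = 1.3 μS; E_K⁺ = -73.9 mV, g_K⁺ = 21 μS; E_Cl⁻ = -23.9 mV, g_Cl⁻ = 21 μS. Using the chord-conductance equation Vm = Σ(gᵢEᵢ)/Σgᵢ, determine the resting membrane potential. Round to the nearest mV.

Σ gᵢEᵢ = 1.3·(34.6) + 21·(-73.9) + 21·(-23.9) = -2008.82
Σ gᵢ = 1.3 + 21 + 21 = 43.3
Vm = -2008.82 / 43.3 = -46.39 mV

-46 mV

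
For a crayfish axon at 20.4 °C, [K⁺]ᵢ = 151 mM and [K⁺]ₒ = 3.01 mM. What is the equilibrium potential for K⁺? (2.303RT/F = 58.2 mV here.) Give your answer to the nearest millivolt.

-99 mV

E = (58.2/z) · log₁₀([K⁺]_out/[K⁺]_in) with z = +1.
= (58.2/1) · log₁₀(3.01/151) = 58.20 · log₁₀(0.01993)
= 58.20 · (-1.7004) = -98.96 mV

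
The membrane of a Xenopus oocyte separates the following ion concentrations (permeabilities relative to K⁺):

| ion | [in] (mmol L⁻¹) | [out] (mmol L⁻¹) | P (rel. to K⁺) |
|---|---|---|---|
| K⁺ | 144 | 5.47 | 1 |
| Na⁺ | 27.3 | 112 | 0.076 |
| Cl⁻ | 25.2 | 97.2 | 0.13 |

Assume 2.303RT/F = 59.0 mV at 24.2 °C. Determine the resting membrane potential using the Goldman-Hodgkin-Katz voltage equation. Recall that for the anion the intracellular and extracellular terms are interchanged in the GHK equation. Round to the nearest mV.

Vm = 59.0 · log₁₀[(Σ P·[cation]ₒ + Σ P·[anion]ᵢ) / (Σ P·[cation]ᵢ + Σ P·[anion]ₒ)]
Numerator = 1×5.47 + 0.076×112 + 0.13×25.2 = 17.26
Denominator = 1×144 + 0.076×27.3 + 0.13×97.2 = 158.7
Vm = 59.0 · log₁₀(0.10874) = 59.0 × (-0.9636) = -56.85 mV

-57 mV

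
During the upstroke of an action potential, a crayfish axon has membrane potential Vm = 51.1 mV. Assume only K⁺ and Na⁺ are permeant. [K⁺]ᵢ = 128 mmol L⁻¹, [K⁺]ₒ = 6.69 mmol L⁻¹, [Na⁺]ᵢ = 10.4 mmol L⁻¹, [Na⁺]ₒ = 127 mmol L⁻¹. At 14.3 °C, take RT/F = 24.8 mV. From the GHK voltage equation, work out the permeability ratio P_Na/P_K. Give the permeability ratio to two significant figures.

Let α = P_Na/P_K. GHK: Vm = 24.8·ln[(Kₒ + α·Naₒ)/(Kᵢ + α·Naᵢ)].
e^(Vm/24.8) = e^(51.1/24.8) = 7.8498
So 7.8498·(Kᵢ + α·Naᵢ) = Kₒ + α·Naₒ → α = (7.8498·128.0 − 6.69) / (127.0 − 7.8498·10.4)
α = (1005 − 6.69) / (127.0 − 81.64) = 998.1/45.36 = 22

22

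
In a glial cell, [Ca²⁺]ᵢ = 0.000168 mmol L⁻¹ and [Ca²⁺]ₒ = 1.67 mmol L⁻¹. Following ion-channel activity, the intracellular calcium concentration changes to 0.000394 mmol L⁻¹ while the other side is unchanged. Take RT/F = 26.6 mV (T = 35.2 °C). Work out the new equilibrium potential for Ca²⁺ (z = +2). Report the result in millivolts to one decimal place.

111.1 mV

After the shift: [Ca²⁺]_out = 1.67, [Ca²⁺]_in = 0.000394 mmol L⁻¹.
E_new = (26.6/2)·ln(1.67/0.000394) = 13.30 · (8.3520) = 111.08 mV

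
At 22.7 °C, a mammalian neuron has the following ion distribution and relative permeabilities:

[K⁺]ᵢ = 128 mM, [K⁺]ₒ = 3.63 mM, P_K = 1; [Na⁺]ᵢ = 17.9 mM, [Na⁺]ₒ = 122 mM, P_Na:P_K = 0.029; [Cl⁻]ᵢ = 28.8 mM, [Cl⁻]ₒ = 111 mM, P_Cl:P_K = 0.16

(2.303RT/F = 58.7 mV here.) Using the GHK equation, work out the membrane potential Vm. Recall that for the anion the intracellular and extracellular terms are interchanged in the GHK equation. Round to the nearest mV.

-64 mV

Vm = 58.7 · log₁₀[(Σ P·[cation]ₒ + Σ P·[anion]ᵢ) / (Σ P·[cation]ᵢ + Σ P·[anion]ₒ)]
Numerator = 1×3.63 + 0.029×122 + 0.16×28.8 = 11.78
Denominator = 1×128 + 0.029×17.9 + 0.16×111 = 146.3
Vm = 58.7 · log₁₀(0.080504) = 58.7 × (-1.0942) = -64.23 mV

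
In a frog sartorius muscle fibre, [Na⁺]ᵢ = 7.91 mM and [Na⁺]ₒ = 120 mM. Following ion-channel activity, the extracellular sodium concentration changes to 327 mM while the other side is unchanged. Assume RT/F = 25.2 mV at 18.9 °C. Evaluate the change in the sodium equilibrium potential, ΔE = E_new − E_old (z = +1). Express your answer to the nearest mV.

E_old = (25.2/1)·ln(120/7.91) = 68.53 mV
E_new = (25.2/1)·ln(327/7.91) = 93.79 mV
ΔE = 93.79 − (68.53) = 25.26 mV

25 mV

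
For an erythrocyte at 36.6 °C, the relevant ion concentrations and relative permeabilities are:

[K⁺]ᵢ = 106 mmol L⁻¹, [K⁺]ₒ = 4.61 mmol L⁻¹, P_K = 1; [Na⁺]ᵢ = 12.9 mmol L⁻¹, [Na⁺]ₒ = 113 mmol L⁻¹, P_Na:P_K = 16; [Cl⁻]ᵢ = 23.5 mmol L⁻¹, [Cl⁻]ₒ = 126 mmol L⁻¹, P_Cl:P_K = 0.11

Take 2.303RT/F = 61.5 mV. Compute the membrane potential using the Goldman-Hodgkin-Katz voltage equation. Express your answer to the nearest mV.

46 mV

Vm = 61.5 · log₁₀[(Σ P·[cation]ₒ + Σ P·[anion]ᵢ) / (Σ P·[cation]ᵢ + Σ P·[anion]ₒ)]
Numerator = 1×4.61 + 16×113 + 0.11×23.5 = 1815
Denominator = 1×106 + 16×12.9 + 0.11×126 = 326.3
Vm = 61.5 · log₁₀(5.5636) = 61.5 × (0.7454) = 45.84 mV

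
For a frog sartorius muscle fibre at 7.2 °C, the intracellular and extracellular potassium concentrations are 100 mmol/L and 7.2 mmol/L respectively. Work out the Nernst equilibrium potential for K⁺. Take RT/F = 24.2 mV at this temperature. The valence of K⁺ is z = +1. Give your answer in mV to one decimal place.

-63.7 mV

E = (24.2/z) · ln([K⁺]_out/[K⁺]_in) with z = +1.
= (24.2/1) · ln(7.2/100) = 24.20 · ln(0.072)
= 24.20 · (-2.6311) = -63.67 mV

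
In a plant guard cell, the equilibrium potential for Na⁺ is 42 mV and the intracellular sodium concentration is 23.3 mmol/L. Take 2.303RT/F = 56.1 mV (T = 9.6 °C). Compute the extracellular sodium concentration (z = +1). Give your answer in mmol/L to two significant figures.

Nernst: E = (56.1/1) · log₁₀([out]/[in]), so log₁₀([out]/[in]) = 42.0 × 1 / 56.1 = 0.7487.
[out]/[in] = 10^(0.7487) = 5.606.
[out] = 5.606 × 23.3 = 130.6 mmol/L.

130 mmol/L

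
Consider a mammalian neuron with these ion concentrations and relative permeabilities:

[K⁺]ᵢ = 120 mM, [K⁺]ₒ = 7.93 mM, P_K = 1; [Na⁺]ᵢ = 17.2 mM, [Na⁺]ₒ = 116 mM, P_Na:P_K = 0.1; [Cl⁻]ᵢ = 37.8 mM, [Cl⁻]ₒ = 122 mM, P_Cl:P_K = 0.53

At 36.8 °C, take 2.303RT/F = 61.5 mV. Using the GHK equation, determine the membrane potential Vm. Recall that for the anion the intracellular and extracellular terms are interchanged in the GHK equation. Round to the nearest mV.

Vm = 61.5 · log₁₀[(Σ P·[cation]ₒ + Σ P·[anion]ᵢ) / (Σ P·[cation]ᵢ + Σ P·[anion]ₒ)]
Numerator = 1×7.93 + 0.1×116 + 0.53×37.8 = 39.56
Denominator = 1×120 + 0.1×17.2 + 0.53×122 = 186.4
Vm = 61.5 · log₁₀(0.21228) = 61.5 × (-0.6731) = -41.40 mV

-41 mV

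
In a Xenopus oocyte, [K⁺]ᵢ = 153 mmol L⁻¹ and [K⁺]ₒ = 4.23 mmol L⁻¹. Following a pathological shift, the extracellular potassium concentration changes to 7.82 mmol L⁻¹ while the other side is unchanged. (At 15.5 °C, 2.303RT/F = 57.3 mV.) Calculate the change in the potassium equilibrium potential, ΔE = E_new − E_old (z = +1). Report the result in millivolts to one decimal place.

15.3 mV

E_old = (57.3/1)·log₁₀(4.23/153) = -89.29 mV
E_new = (57.3/1)·log₁₀(7.82/153) = -74.00 mV
ΔE = -74.00 − (-89.29) = 15.29 mV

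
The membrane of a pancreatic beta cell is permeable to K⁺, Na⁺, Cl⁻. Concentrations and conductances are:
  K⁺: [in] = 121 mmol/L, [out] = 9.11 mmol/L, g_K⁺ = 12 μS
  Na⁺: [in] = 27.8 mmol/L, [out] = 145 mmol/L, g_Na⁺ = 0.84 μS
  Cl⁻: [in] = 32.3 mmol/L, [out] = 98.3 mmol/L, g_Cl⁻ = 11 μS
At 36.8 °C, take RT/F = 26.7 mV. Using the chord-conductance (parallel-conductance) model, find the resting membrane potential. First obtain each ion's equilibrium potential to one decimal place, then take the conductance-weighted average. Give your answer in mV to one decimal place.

E_K⁺ = (26.7/1)·ln(9.11/121) = -69.1 mV
E_Na⁺ = (26.7/1)·ln(145/27.8) = 44.1 mV
E_Cl⁻ = (26.7/-1)·ln(98.3/32.3) = -29.7 mV
Vm = (Σ gᵢEᵢ)/(Σ gᵢ) = (12·-69.1 + 0.84·44.1 + 11·-29.7) / (12 + 0.84 + 11)
= -1118.86 / 23.84 = -46.93 mV

-46.9 mV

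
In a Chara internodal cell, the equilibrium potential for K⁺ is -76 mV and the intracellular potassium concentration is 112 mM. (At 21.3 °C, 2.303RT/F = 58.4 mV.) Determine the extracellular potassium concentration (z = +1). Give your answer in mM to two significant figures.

5.6 mM

Nernst: E = (58.4/1) · log₁₀([out]/[in]), so log₁₀([out]/[in]) = -76.0 × 1 / 58.4 = -1.3014.
[out]/[in] = 10^(-1.3014) = 0.04996.
[out] = 0.04996 × 112 = 5.596 mM.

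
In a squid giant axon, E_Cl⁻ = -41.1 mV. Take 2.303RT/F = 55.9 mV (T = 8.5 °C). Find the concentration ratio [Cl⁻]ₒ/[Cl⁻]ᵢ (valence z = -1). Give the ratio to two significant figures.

5.4

log₁₀([out]/[in]) = E·z/(55.9) = -41.1 × -1 / 55.9 = 0.7352
[out]/[in] = 10^(0.7352) = 5.436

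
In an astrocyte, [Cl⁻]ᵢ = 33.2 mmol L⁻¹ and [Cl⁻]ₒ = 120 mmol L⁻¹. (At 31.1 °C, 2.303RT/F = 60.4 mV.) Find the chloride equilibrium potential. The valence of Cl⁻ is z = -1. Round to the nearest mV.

E = (60.4/z) · log₁₀([Cl⁻]_out/[Cl⁻]_in) with z = -1.
For an anion, dividing by z = -1 reverses the sign.
= (60.4/-1) · log₁₀(120/33.2) = -60.40 · log₁₀(3.614)
= -60.40 · (0.5580) = -33.71 mV

-34 mV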